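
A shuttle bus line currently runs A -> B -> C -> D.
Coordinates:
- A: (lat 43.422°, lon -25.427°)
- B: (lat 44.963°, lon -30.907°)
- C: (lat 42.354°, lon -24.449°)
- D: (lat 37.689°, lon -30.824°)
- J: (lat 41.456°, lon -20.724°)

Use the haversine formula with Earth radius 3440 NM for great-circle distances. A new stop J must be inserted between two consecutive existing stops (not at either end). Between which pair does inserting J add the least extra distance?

Added distance for inserting J between each consecutive pair:
A–B: 478.5 NM
B–C: 346.2 NM
C–D: 288.6 NM
Smallest added distance is 288.6 NM, inserting between C and D.

between C and D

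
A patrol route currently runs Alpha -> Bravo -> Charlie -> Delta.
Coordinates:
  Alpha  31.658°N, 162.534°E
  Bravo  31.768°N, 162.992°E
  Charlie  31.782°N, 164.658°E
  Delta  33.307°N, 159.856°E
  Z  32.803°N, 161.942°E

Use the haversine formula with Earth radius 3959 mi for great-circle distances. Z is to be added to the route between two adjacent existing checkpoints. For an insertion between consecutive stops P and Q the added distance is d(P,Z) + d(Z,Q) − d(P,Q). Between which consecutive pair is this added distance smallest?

Added distance for inserting Z between each consecutive pair:
Alpha–Bravo: 152.6 mi
Bravo–Charlie: 170.0 mi
Charlie–Delta: 0.5 mi
Smallest added distance is 0.5 mi, inserting between Charlie and Delta.

between Charlie and Delta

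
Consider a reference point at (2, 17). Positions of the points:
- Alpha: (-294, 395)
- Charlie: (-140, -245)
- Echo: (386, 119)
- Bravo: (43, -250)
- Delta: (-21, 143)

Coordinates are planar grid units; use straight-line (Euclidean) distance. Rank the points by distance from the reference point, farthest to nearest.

Alpha, Echo, Charlie, Bravo, Delta

Distance from the reference point at (2, 17) to each:
Alpha (-294, 395): 480.1
Echo (386, 119): 397.3
Charlie (-140, -245): 298.0
Bravo (43, -250): 270.1
Delta (-21, 143): 128.1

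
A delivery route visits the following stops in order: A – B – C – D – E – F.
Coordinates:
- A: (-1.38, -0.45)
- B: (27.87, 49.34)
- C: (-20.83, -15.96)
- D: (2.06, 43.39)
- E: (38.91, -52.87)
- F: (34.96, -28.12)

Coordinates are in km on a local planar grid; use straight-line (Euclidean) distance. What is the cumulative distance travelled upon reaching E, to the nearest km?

Leg distances:
A→B: 57.7 km  (cumulative 57.7 km)
B→C: 81.5 km  (cumulative 139.2 km)
C→D: 63.6 km  (cumulative 202.8 km)
D→E: 103.1 km  (cumulative 305.9 km)
Cumulative distance at E ≈ 306 km.

306 km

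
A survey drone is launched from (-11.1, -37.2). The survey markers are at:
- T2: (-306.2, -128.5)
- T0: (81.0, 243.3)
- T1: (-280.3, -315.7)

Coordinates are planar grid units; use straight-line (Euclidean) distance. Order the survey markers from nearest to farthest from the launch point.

Distances from the launch point:
T0 (81.0, 243.3): 295.2
T2 (-306.2, -128.5): 308.9
T1 (-280.3, -315.7): 387.3

T0, T2, T1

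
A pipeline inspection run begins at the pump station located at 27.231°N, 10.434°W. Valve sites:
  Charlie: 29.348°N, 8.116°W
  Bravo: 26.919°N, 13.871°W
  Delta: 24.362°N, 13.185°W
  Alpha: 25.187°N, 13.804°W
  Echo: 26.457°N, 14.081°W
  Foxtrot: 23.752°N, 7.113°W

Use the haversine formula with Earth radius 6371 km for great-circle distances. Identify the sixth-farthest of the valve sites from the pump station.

Distances from the pump station (27.231°N, 10.434°W):
Foxtrot: 510.6 km
Delta: 421.4 km
Alpha: 405.8 km
Echo: 371.9 km
Bravo: 342.0 km
Charlie: 327.0 km
The sixth-farthest is Charlie at 327.0 km.

Charlie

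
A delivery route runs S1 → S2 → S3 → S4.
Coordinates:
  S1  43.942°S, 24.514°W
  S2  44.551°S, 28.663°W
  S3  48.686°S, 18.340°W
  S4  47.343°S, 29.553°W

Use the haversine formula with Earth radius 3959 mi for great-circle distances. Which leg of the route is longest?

Leg distances:
S1→S2: 209.6 mi
S2→S3: 566.5 mi
S3→S4: 526.0 mi
The longest leg is S2–S3 at 566.5 mi.

S2–S3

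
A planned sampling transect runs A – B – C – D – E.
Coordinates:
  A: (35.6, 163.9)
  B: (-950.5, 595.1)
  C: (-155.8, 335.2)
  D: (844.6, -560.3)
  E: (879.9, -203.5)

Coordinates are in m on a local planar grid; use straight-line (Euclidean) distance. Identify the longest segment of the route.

Leg distances:
A→B: 1076.3 m
B→C: 836.1 m
C→D: 1342.7 m
D→E: 358.5 m
The longest leg is C–D at 1342.7 m.

C–D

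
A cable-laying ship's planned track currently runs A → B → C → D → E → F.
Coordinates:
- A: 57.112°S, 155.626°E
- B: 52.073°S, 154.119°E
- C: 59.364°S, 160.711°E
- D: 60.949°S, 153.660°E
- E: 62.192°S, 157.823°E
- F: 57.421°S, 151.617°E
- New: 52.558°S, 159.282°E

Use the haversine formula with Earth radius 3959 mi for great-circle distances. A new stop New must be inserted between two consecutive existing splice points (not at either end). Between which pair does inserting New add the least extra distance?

between B and C

Added distance for inserting New between each consecutive pair:
A–B: 213.8 mi
B–C: 129.4 mi
C–D: 824.8 mi
D–E: 1123.4 mi
E–F: 726.8 mi
Smallest added distance is 129.4 mi, inserting between B and C.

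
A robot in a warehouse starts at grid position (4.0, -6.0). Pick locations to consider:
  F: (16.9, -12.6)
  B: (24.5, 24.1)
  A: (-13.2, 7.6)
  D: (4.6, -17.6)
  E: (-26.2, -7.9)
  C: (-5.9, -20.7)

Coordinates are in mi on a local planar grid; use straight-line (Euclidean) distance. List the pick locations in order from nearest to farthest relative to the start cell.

Distances from the start cell:
D (4.6, -17.6): 11.6 mi
F (16.9, -12.6): 14.5 mi
C (-5.9, -20.7): 17.7 mi
A (-13.2, 7.6): 21.9 mi
E (-26.2, -7.9): 30.3 mi
B (24.5, 24.1): 36.4 mi

D, F, C, A, E, B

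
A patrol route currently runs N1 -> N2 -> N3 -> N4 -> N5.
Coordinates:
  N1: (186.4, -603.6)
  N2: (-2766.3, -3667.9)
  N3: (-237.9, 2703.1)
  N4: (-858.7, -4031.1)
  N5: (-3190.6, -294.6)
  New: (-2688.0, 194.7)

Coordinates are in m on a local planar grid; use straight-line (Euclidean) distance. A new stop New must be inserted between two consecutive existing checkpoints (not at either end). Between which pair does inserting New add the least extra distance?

between N2 and N3

Added distance for inserting New between each consecutive pair:
N1–N2: 2591.2 m
N2–N3: 515.5 m
N3–N4: 1348.4 m
N4–N5: 901.7 m
Smallest added distance is 515.5 m, inserting between N2 and N3.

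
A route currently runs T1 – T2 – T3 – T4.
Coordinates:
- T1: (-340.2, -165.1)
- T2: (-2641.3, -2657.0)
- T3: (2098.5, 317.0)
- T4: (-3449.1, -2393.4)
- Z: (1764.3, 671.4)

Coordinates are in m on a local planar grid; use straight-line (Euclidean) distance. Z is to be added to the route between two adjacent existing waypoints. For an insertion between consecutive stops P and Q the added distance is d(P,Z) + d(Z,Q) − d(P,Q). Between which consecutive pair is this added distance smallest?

between T3 and T4

Added distance for inserting Z between each consecutive pair:
T1–T2: 4394.4 m
T2–T3: 413.1 m
T3–T4: 360.3 m
Smallest added distance is 360.3 m, inserting between T3 and T4.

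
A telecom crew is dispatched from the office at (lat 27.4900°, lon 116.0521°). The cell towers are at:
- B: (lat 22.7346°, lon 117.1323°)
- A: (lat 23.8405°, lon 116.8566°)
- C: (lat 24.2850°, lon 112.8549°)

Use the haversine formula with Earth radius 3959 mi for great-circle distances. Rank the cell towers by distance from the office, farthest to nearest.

B, C, A

Distances from the office:
B (lat 22.7346°, lon 117.1323°): 335.5 mi
C (lat 24.2850°, lon 112.8549°): 297.5 mi
A (lat 23.8405°, lon 116.8566°): 257.1 mi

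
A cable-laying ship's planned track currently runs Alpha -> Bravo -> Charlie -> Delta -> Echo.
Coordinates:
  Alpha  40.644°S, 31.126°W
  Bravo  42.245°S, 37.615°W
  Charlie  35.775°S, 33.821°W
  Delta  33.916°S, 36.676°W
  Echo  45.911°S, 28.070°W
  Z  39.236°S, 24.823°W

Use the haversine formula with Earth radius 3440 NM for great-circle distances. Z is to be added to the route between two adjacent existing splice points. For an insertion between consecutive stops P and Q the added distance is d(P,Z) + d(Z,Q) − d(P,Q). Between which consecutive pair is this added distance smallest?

between Delta and Echo

Added distance for inserting Z between each consecutive pair:
Alpha–Bravo: 603.4 NM
Bravo–Charlie: 657.8 NM
Charlie–Delta: 950.3 NM
Delta–Echo: 258.7 NM
Smallest added distance is 258.7 NM, inserting between Delta and Echo.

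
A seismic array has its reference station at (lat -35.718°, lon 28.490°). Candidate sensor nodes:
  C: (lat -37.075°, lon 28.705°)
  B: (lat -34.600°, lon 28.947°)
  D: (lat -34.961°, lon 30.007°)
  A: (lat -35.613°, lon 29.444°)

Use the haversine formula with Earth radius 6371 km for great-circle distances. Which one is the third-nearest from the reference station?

Distances from the reference station ((lat -35.718°, lon 28.490°)):
A: 87.0 km
B: 131.1 km
C: 152.1 km
D: 161.3 km
The third-nearest is C at 152.1 km.

C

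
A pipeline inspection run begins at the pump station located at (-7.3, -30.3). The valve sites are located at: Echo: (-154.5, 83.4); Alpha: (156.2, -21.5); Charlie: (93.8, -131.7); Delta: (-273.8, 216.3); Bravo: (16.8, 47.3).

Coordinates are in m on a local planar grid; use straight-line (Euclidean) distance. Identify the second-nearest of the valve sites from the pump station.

Charlie

Distance to each, sorted:
Bravo: 81.3 m
Charlie: 143.2 m
Alpha: 163.7 m
Echo: 186.0 m
Delta: 363.1 m
The second-nearest is Charlie at 143.2 m.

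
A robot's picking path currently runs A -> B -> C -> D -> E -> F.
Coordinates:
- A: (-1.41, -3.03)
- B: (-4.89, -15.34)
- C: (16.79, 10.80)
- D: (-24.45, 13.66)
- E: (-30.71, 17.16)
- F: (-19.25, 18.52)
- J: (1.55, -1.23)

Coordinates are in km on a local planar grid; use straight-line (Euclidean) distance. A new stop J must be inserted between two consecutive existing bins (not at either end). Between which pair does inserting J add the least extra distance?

Added distance for inserting J between each consecutive pair:
A–B: 6.2 km
B–C: 1.0 km
C–D: 8.0 km
D–E: 59.9 km
E–F: 54.3 km
Smallest added distance is 1.0 km, inserting between B and C.

between B and C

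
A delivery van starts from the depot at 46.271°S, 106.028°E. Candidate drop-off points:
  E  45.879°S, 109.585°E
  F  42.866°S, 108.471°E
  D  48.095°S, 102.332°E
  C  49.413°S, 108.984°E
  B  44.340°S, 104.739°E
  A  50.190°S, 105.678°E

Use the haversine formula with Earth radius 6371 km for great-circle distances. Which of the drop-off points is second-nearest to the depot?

Distances from the depot (46.271°S, 106.028°E):
B: 237.2 km
E: 277.8 km
D: 345.1 km
C: 413.1 km
F: 425.2 km
A: 436.5 km
The second-nearest is E at 277.8 km.

E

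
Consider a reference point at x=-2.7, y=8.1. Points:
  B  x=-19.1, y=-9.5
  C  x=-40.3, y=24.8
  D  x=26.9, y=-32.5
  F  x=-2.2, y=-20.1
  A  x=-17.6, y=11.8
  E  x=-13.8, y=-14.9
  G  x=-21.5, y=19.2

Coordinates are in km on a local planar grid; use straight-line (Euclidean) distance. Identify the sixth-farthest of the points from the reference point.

G

Distances from the reference point (x=-2.7, y=8.1):
D: 50.2 km
C: 41.1 km
F: 28.2 km
E: 25.5 km
B: 24.1 km
G: 21.8 km
A: 15.4 km
The sixth-farthest is G at 21.8 km.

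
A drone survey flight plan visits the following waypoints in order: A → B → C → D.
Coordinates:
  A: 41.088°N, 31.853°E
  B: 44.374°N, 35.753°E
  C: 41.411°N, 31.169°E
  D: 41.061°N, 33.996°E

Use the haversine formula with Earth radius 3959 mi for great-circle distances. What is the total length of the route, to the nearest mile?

Leg distances:
A→B: 301.2 mi  (cumulative 301.2 mi)
B→C: 309.4 mi  (cumulative 610.5 mi)
C→D: 148.9 mi  (cumulative 759.4 mi)
Total route length ≈ 759 mi.

759 mi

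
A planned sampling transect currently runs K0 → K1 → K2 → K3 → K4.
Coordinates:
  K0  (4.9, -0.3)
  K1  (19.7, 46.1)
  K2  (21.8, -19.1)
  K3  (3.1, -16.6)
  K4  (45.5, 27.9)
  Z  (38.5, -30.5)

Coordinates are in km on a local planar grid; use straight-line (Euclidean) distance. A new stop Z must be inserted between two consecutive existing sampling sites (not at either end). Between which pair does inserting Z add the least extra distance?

Added distance for inserting Z between each consecutive pair:
K0–K1: 75.3 km
K1–K2: 33.9 km
K2–K3: 39.4 km
K3–K4: 35.4 km
Smallest added distance is 33.9 km, inserting between K1 and K2.

between K1 and K2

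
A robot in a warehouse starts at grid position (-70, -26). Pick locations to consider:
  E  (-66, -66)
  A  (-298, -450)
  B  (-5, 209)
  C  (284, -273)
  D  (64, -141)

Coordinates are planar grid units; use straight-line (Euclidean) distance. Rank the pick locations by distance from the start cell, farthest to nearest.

Distances from the start cell:
A (-298, -450): 481.4
C (284, -273): 431.7
B (-5, 209): 243.8
D (64, -141): 176.6
E (-66, -66): 40.2

A, C, B, D, E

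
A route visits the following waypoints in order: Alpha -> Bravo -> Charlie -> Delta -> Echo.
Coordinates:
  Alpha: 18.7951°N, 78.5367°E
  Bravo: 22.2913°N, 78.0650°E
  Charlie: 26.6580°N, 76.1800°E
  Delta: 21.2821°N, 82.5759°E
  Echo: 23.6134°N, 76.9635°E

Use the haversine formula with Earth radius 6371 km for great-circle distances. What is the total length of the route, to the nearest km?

2428 km

Leg distances:
Alpha→Bravo: 391.8 km  (cumulative 391.8 km)
Bravo→Charlie: 521.7 km  (cumulative 913.5 km)
Charlie→Delta: 882.7 km  (cumulative 1796.2 km)
Delta→Echo: 632.3 km  (cumulative 2428.4 km)
Total route length ≈ 2428 km.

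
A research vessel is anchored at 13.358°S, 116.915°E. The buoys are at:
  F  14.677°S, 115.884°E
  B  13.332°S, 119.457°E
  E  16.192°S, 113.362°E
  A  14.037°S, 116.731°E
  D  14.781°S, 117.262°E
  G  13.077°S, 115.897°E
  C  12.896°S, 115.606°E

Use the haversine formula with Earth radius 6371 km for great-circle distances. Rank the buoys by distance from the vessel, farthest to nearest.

Distances from the vessel:
E 16.192°S, 113.362°E: 495.2 km
B 13.332°S, 119.457°E: 275.0 km
F 14.677°S, 115.884°E: 184.1 km
D 14.781°S, 117.262°E: 162.6 km
C 12.896°S, 115.606°E: 150.8 km
G 13.077°S, 115.897°E: 114.5 km
A 14.037°S, 116.731°E: 78.1 km

E, B, F, D, C, G, A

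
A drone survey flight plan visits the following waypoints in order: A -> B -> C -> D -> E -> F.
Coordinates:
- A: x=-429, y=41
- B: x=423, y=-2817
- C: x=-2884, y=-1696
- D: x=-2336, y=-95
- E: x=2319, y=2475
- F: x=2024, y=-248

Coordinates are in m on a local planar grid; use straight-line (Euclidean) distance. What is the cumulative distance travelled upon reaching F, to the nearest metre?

16223 m

Leg distances:
A→B: 2982.3 m  (cumulative 2982.3 m)
B→C: 3491.8 m  (cumulative 6474.1 m)
C→D: 1692.2 m  (cumulative 8166.3 m)
D→E: 5317.3 m  (cumulative 13483.6 m)
E→F: 2738.9 m  (cumulative 16222.6 m)
Cumulative distance at F ≈ 16223 m.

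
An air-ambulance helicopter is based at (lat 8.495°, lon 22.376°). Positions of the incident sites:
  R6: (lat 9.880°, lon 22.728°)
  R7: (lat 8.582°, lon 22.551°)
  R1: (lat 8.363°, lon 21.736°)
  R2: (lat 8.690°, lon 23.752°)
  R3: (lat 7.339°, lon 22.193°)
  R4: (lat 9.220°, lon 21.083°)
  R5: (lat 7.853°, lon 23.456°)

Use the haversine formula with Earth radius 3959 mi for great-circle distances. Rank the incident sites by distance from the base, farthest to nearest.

Distances from the base:
R4 (lat 9.220°, lon 21.083°): 101.5 mi
R6 (lat 9.880°, lon 22.728°): 98.7 mi
R2 (lat 8.690°, lon 23.752°): 95.0 mi
R5 (lat 7.853°, lon 23.456°): 86.2 mi
R3 (lat 7.339°, lon 22.193°): 80.9 mi
R1 (lat 8.363°, lon 21.736°): 44.7 mi
R7 (lat 8.582°, lon 22.551°): 13.4 mi

R4, R6, R2, R5, R3, R1, R7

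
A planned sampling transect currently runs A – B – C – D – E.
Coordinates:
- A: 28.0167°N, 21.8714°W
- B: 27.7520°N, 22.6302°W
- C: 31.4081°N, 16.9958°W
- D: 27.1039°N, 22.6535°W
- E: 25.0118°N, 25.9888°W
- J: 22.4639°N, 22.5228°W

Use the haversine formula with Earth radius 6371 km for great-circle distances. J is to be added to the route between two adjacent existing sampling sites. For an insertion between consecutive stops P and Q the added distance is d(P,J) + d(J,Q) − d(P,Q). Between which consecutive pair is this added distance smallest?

Added distance for inserting J between each consecutive pair:
A–B: 1128.8 km
B–C: 1043.5 km
C–D: 923.1 km
D–E: 562.2 km
Smallest added distance is 562.2 km, inserting between D and E.

between D and E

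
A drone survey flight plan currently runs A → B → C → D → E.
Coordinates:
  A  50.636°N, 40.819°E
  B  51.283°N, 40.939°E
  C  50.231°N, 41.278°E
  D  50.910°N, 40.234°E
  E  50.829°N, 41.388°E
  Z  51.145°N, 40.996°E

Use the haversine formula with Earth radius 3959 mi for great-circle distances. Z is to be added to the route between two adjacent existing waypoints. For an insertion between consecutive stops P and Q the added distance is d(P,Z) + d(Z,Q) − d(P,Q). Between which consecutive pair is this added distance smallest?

between B and C

Added distance for inserting Z between each consecutive pair:
A–B: 0.8 mi
B–C: 0.0 mi
C–D: 35.7 mi
D–E: 14.0 mi
Smallest added distance is 0.0 mi, inserting between B and C.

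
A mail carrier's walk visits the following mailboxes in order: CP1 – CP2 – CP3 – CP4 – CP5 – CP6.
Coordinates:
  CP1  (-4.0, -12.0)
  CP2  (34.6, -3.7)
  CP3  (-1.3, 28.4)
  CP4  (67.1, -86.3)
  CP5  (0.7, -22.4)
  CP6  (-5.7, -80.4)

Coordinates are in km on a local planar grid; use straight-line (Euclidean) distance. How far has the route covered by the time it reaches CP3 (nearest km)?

88 km

Leg distances:
CP1→CP2: 39.5 km  (cumulative 39.5 km)
CP2→CP3: 48.2 km  (cumulative 87.6 km)
Cumulative distance at CP3 ≈ 88 km.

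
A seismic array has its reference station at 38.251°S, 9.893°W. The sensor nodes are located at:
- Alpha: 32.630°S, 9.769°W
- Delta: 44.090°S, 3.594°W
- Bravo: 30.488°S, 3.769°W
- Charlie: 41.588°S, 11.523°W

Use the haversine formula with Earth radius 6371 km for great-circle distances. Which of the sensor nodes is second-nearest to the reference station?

Distance to each, sorted:
Charlie: 396.2 km
Alpha: 625.1 km
Delta: 835.8 km
Bravo: 1029.5 km
The second-nearest is Alpha at 625.1 km.

Alpha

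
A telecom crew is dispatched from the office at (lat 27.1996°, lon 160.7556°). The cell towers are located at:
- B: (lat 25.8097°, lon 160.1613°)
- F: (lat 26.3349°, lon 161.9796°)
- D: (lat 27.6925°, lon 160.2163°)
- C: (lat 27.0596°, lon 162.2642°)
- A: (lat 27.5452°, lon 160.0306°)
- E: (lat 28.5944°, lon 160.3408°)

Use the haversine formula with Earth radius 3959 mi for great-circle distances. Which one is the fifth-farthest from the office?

A

Distances from the office ((lat 27.1996°, lon 160.7556°)):
B: 102.8 mi
E: 99.7 mi
F: 96.3 mi
C: 93.3 mi
A: 50.5 mi
D: 47.5 mi
The fifth-farthest is A at 50.5 mi.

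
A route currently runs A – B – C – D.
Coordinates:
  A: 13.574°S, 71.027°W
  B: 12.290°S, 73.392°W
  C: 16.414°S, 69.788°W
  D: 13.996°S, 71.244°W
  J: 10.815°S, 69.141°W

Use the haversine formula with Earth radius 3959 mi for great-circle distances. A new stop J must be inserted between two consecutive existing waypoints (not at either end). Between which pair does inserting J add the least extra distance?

between B and C

Added distance for inserting J between each consecutive pair:
A–B: 352.2 mi
B–C: 321.3 mi
C–D: 457.7 mi
Smallest added distance is 321.3 mi, inserting between B and C.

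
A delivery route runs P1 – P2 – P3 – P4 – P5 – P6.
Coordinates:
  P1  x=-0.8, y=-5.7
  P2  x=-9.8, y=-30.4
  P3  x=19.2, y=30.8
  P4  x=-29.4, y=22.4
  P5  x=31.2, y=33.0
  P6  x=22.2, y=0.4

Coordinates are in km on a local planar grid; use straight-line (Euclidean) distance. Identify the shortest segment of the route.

Leg distances:
P1→P2: 26.3 km
P2→P3: 67.7 km
P3→P4: 49.3 km
P4→P5: 61.5 km
P5→P6: 33.8 km
The shortest leg is P1–P2 at 26.3 km.

P1–P2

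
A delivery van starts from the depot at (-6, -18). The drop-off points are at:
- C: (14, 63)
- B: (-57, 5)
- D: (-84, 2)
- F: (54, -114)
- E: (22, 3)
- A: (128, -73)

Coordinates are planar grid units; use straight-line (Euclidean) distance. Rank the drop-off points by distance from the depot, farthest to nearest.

A, F, C, D, B, E

Distances from the depot:
A (128, -73): 144.8
F (54, -114): 113.2
C (14, 63): 83.4
D (-84, 2): 80.5
B (-57, 5): 55.9
E (22, 3): 35.0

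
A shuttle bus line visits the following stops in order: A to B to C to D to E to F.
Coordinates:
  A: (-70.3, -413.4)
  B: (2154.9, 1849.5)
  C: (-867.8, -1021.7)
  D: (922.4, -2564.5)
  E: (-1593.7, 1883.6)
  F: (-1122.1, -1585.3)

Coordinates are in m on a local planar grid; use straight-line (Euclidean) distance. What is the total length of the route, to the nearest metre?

Leg distances:
A→B: 3173.7 m  (cumulative 3173.7 m)
B→C: 4169.0 m  (cumulative 7342.7 m)
C→D: 2363.3 m  (cumulative 9705.9 m)
D→E: 5110.4 m  (cumulative 14816.4 m)
E→F: 3500.8 m  (cumulative 18317.2 m)
Total route length ≈ 18317 m.

18317 m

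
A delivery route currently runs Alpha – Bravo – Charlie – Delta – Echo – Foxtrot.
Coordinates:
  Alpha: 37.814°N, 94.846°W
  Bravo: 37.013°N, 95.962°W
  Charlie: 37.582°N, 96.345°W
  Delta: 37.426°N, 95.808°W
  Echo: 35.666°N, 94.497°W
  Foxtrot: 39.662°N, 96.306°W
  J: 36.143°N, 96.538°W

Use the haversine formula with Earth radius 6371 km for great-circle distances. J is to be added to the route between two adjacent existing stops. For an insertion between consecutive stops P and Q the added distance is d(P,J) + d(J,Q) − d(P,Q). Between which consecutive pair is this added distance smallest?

between Echo and Foxtrot

Added distance for inserting J between each consecutive pair:
Alpha–Bravo: 215.7 km
Bravo–Charlie: 198.7 km
Charlie–Delta: 267.3 km
Delta–Echo: 120.0 km
Echo–Foxtrot: 111.2 km
Smallest added distance is 111.2 km, inserting between Echo and Foxtrot.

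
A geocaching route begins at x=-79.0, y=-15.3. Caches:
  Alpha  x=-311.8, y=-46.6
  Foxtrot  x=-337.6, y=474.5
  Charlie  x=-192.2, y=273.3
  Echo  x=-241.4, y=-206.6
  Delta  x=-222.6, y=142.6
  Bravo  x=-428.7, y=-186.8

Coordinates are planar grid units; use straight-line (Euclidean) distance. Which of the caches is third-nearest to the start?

Distances from the start (x=-79.0, y=-15.3):
Delta: 213.4
Alpha: 234.9
Echo: 250.9
Charlie: 310.0
Bravo: 389.5
Foxtrot: 553.9
The third-nearest is Echo at 250.9.

Echo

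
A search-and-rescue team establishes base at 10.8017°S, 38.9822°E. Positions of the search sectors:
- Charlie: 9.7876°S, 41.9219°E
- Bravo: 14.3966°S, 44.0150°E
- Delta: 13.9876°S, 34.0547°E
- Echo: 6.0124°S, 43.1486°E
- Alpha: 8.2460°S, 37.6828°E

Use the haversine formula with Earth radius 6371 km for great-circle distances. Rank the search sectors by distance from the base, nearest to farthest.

Alpha, Charlie, Delta, Bravo, Echo

Distance from the base at 10.8017°S, 38.9822°E to each:
Alpha 8.2460°S, 37.6828°E: 317.9 km
Charlie 9.7876°S, 41.9219°E: 340.8 km
Delta 13.9876°S, 34.0547°E: 641.7 km
Bravo 14.3966°S, 44.0150°E: 676.7 km
Echo 6.0124°S, 43.1486°E: 702.5 km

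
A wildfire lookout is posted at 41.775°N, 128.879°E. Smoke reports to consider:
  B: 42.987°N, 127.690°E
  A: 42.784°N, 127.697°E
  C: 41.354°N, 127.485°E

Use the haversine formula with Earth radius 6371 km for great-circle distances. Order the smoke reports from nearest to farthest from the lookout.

C, A, B

Distances from the lookout:
C 41.354°N, 127.485°E: 125.1 km
A 42.784°N, 127.697°E: 148.5 km
B 42.987°N, 127.690°E: 166.4 km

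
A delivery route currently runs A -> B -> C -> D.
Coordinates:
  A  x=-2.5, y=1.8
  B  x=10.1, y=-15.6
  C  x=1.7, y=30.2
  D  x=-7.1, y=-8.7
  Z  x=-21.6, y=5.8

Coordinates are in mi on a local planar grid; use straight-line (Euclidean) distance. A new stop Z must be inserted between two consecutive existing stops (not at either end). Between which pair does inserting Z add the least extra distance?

Added distance for inserting Z between each consecutive pair:
A–B: 36.3 mi
B–C: 25.4 mi
C–D: 14.4 mi
Smallest added distance is 14.4 mi, inserting between C and D.

between C and D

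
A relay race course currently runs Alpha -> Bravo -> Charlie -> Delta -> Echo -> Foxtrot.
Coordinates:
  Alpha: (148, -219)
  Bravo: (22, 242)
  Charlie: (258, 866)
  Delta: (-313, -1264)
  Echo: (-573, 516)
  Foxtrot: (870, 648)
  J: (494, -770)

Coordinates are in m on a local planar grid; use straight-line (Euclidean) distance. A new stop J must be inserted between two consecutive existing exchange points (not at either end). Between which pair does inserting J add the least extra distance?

between Charlie and Delta

Added distance for inserting J between each consecutive pair:
Alpha–Bravo: 1289.4 m
Bravo–Charlie: 2102.5 m
Charlie–Delta: 393.9 m
Delta–Echo: 818.3 m
Echo–Foxtrot: 1689.0 m
Smallest added distance is 393.9 m, inserting between Charlie and Delta.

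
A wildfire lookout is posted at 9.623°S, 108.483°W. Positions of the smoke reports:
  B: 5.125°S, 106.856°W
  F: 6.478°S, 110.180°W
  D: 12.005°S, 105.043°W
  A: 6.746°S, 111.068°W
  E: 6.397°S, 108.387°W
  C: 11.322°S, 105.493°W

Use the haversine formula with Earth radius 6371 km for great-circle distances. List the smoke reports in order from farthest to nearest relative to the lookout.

B, D, A, F, C, E

Computing each great-circle distance from 9.623°S, 108.483°W:
B 5.125°S, 106.856°W: 531.3 km
D 12.005°S, 105.043°W: 459.7 km
A 6.746°S, 111.068°W: 428.1 km
F 6.478°S, 110.180°W: 396.5 km
C 11.322°S, 105.493°W: 377.6 km
E 6.397°S, 108.387°W: 358.9 km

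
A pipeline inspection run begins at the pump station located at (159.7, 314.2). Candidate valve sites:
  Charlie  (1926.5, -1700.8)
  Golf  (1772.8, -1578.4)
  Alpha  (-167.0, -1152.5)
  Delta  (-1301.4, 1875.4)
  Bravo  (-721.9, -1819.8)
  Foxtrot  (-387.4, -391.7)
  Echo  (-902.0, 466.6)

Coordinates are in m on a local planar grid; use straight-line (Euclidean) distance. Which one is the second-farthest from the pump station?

Distances from the pump station ((159.7, 314.2)):
Charlie: 2679.9 m
Golf: 2486.8 m
Bravo: 2308.9 m
Delta: 2138.3 m
Alpha: 1502.6 m
Echo: 1072.6 m
Foxtrot: 893.1 m
The second-farthest is Golf at 2486.8 m.

Golf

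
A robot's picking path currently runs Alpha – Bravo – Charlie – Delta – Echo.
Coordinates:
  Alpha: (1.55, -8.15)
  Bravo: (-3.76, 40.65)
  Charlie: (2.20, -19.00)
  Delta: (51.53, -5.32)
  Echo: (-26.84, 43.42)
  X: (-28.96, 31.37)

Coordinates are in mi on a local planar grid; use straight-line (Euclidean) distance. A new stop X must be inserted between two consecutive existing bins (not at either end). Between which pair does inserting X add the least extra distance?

between Delta and Echo

Added distance for inserting X between each consecutive pair:
Alpha–Bravo: 27.7 mi
Bravo–Charlie: 26.1 mi
Charlie–Delta: 96.5 mi
Delta–Echo: 8.4 mi
Smallest added distance is 8.4 mi, inserting between Delta and Echo.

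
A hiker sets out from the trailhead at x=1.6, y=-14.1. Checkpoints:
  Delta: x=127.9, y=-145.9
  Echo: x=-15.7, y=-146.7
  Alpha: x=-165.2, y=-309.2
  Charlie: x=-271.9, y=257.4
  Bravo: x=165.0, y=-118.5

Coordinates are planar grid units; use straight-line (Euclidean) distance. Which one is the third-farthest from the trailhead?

Bravo

Distance to each, sorted:
Charlie: 385.4
Alpha: 339.0
Bravo: 193.9
Delta: 182.5
Echo: 133.7
The third-farthest is Bravo at 193.9.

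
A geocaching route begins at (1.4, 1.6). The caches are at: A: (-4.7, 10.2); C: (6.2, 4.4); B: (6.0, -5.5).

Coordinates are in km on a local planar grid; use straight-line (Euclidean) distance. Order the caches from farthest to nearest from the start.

A, B, C

Computing each straight-line distance from (1.4, 1.6):
A (-4.7, 10.2): 10.5 km
B (6.0, -5.5): 8.5 km
C (6.2, 4.4): 5.6 km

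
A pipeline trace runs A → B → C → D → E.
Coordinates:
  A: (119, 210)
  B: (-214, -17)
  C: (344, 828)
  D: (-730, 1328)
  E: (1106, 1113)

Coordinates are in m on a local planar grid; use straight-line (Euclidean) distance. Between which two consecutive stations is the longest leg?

Leg distances:
A→B: 403.0 m
B→C: 1012.6 m
C→D: 1184.7 m
D→E: 1848.5 m
The longest leg is D–E at 1848.5 m.

D–E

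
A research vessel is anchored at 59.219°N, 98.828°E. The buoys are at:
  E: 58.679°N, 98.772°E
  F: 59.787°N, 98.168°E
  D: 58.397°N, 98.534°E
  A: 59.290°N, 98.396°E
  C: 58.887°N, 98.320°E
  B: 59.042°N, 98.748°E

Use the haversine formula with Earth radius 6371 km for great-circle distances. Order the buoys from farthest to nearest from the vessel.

D, F, E, C, A, B

Distances from the vessel:
D 58.397°N, 98.534°E: 93.0 km
F 59.787°N, 98.168°E: 73.3 km
E 58.679°N, 98.772°E: 60.1 km
C 58.887°N, 98.320°E: 47.0 km
A 59.290°N, 98.396°E: 25.8 km
B 59.042°N, 98.748°E: 20.2 km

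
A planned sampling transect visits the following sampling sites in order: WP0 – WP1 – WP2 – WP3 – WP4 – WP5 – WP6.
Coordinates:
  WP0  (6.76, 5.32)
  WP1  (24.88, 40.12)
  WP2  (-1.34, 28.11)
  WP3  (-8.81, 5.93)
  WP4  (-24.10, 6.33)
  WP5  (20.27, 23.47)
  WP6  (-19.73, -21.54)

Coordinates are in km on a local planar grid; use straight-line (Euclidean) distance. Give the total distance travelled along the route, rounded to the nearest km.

215 km

Leg distances:
WP0→WP1: 39.2 km  (cumulative 39.2 km)
WP1→WP2: 28.8 km  (cumulative 68.1 km)
WP2→WP3: 23.4 km  (cumulative 91.5 km)
WP3→WP4: 15.3 km  (cumulative 106.8 km)
WP4→WP5: 47.6 km  (cumulative 154.3 km)
WP5→WP6: 60.2 km  (cumulative 214.6 km)
Total route length ≈ 215 km.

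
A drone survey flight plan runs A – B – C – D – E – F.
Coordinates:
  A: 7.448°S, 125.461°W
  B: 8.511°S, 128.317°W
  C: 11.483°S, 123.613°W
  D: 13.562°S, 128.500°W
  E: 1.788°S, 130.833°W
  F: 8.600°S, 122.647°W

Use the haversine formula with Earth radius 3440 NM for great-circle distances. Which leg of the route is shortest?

Leg distances:
A→B: 181.4 NM
B→C: 330.4 NM
C→D: 312.4 NM
D→E: 720.4 NM
E→F: 637.6 NM
The shortest leg is A–B at 181.4 NM.

A–B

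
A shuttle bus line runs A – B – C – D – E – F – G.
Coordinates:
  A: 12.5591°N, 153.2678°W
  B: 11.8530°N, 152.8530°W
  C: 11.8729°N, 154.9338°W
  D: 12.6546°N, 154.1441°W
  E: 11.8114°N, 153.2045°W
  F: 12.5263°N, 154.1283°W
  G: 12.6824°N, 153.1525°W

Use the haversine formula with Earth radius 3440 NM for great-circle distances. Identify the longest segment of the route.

B–C

Leg distances:
A→B: 48.9 NM
B→C: 122.3 NM
C→D: 65.9 NM
D→E: 74.8 NM
E→F: 69.2 NM
F→G: 57.9 NM
The longest leg is B–C at 122.3 NM.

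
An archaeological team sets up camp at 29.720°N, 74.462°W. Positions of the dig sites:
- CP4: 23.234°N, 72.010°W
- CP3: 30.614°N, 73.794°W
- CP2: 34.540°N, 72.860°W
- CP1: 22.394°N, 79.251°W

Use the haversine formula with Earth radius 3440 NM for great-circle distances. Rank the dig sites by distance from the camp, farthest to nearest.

Computing each great-circle distance from 29.720°N, 74.462°W:
CP1 22.394°N, 79.251°W: 509.9 NM
CP4 23.234°N, 72.010°W: 411.1 NM
CP2 34.540°N, 72.860°W: 300.6 NM
CP3 30.614°N, 73.794°W: 63.9 NM

CP1, CP4, CP2, CP3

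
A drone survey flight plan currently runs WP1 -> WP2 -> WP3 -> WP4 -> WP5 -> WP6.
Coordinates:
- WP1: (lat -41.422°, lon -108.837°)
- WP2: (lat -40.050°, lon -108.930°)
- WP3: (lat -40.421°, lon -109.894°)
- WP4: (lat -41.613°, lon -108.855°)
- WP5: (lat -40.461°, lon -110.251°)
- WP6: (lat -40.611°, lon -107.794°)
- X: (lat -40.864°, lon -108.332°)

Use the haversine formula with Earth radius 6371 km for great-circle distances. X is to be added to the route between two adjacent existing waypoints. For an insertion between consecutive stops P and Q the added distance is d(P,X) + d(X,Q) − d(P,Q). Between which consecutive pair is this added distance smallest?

between WP5 and WP6

Added distance for inserting X between each consecutive pair:
WP1–WP2: 26.0 km
WP2–WP3: 152.7 km
WP3–WP4: 76.1 km
WP4–WP5: 88.5 km
WP5–WP6: 13.0 km
Smallest added distance is 13.0 km, inserting between WP5 and WP6.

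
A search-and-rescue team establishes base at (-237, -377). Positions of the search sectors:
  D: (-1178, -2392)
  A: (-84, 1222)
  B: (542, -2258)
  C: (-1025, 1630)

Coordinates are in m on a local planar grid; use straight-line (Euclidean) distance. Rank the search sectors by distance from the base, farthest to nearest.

Computing each straight-line distance from (-237, -377):
D (-1178, -2392): 2223.9 m
C (-1025, 1630): 2156.2 m
B (542, -2258): 2035.9 m
A (-84, 1222): 1606.3 m

D, C, B, A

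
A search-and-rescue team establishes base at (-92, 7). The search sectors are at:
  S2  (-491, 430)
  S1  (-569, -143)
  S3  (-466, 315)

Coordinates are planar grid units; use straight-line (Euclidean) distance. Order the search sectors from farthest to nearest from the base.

Distances from the base:
S2 (-491, 430): 581.5
S1 (-569, -143): 500.0
S3 (-466, 315): 484.5

S2, S1, S3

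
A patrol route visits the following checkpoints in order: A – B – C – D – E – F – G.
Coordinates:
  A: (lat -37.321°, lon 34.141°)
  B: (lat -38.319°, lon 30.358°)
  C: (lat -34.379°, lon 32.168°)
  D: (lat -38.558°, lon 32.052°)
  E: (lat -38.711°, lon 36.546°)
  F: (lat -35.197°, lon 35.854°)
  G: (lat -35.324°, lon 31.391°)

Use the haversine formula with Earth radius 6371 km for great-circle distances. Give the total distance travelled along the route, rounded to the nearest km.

2474 km

Leg distances:
A→B: 350.3 km  (cumulative 350.3 km)
B→C: 467.1 km  (cumulative 817.4 km)
C→D: 464.8 km  (cumulative 1282.2 km)
D→E: 390.7 km  (cumulative 1672.9 km)
E→F: 395.5 km  (cumulative 2068.4 km)
F→G: 405.4 km  (cumulative 2473.9 km)
Total route length ≈ 2474 km.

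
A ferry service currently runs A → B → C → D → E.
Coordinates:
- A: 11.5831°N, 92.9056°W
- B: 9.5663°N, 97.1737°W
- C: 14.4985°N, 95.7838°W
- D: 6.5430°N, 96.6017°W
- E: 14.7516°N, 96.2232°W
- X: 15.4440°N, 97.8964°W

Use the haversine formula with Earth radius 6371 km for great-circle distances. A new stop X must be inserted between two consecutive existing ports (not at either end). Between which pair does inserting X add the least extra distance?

Added distance for inserting X between each consecutive pair:
A–B: 830.1 km
B–C: 339.5 km
C–D: 360.8 km
D–E: 281.5 km
Smallest added distance is 281.5 km, inserting between D and E.

between D and E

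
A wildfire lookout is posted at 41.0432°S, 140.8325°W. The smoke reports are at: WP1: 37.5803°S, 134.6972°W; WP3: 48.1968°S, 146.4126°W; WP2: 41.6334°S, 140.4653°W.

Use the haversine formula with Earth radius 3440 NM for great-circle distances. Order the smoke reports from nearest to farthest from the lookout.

WP2, WP1, WP3

Computing each great-circle distance from 41.0432°S, 140.8325°W:
WP2 41.6334°S, 140.4653°W: 39.1 NM
WP1 37.5803°S, 134.6972°W: 352.6 NM
WP3 48.1968°S, 146.4126°W: 490.9 NM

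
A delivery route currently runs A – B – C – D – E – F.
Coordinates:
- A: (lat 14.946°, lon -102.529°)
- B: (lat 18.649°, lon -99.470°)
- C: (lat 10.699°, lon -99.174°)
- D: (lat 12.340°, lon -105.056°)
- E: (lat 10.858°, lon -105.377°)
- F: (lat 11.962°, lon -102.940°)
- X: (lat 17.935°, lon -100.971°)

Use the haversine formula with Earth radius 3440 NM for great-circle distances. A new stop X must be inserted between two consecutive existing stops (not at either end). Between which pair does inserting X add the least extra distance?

Added distance for inserting X between each consecutive pair:
A–B: 12.9 NM
B–C: 64.9 NM
C–D: 498.0 NM
D–E: 816.0 NM
E–F: 714.4 NM
Smallest added distance is 12.9 NM, inserting between A and B.

between A and B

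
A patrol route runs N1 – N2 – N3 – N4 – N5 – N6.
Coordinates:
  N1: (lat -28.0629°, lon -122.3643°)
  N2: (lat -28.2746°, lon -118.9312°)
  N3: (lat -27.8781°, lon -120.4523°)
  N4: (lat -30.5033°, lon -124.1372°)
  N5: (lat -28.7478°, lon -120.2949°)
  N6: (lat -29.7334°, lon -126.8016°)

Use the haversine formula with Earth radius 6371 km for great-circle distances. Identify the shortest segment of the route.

Leg distances:
N1→N2: 337.3 km
N2→N3: 155.6 km
N3→N4: 461.6 km
N4→N5: 419.5 km
N5→N6: 640.7 km
The shortest leg is N2–N3 at 155.6 km.

N2–N3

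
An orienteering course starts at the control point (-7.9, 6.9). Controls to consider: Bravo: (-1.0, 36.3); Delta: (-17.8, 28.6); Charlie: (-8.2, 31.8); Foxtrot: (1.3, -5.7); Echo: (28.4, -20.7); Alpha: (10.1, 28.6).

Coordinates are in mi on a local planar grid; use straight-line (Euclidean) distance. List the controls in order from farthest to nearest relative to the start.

Computing each straight-line distance from (-7.9, 6.9):
Echo (28.4, -20.7): 45.6 mi
Bravo (-1.0, 36.3): 30.2 mi
Alpha (10.1, 28.6): 28.2 mi
Charlie (-8.2, 31.8): 24.9 mi
Delta (-17.8, 28.6): 23.9 mi
Foxtrot (1.3, -5.7): 15.6 mi

Echo, Bravo, Alpha, Charlie, Delta, Foxtrot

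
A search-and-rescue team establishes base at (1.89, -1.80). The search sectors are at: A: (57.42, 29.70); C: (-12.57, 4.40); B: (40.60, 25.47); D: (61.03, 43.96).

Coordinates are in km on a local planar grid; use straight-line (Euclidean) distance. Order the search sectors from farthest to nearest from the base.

Distances from the base:
D (61.03, 43.96): 74.8 km
A (57.42, 29.70): 63.8 km
B (40.60, 25.47): 47.4 km
C (-12.57, 4.40): 15.7 km

D, A, B, C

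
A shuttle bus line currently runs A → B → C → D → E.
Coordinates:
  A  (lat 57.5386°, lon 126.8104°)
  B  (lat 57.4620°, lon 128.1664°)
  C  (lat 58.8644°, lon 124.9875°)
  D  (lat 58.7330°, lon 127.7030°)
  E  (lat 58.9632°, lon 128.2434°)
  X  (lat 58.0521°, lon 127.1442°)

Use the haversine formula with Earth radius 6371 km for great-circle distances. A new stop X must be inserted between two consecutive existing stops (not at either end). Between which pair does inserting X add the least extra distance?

between B and C

Added distance for inserting X between each consecutive pair:
A–B: 68.3 km
B–C: 0.9 km
C–D: 79.9 km
D–E: 161.9 km
Smallest added distance is 0.9 km, inserting between B and C.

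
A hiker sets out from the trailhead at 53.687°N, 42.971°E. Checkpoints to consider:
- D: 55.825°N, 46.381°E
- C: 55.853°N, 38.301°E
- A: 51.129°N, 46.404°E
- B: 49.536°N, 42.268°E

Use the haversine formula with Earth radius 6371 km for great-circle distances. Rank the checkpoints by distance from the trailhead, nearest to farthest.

Distance from the trailhead at 53.687°N, 42.971°E to each:
D 55.825°N, 46.381°E: 323.0 km
A 51.129°N, 46.404°E: 367.5 km
C 55.853°N, 38.301°E: 384.2 km
B 49.536°N, 42.268°E: 464.1 km

D, A, C, B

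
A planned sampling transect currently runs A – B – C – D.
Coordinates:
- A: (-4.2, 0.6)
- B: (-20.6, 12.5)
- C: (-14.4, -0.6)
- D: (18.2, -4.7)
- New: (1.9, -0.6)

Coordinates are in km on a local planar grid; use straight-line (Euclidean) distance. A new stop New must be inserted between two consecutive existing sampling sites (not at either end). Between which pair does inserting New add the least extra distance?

between C and D

Added distance for inserting New between each consecutive pair:
A–B: 12.0 km
B–C: 27.8 km
C–D: 0.3 km
Smallest added distance is 0.3 km, inserting between C and D.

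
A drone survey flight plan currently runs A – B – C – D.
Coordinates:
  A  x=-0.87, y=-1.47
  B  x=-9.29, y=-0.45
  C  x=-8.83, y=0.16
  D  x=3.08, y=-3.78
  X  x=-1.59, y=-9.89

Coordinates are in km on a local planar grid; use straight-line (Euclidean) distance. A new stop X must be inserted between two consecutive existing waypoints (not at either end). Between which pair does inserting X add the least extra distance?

between C and D

Added distance for inserting X between each consecutive pair:
A–B: 12.2 km
B–C: 23.8 km
C–D: 7.5 km
Smallest added distance is 7.5 km, inserting between C and D.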